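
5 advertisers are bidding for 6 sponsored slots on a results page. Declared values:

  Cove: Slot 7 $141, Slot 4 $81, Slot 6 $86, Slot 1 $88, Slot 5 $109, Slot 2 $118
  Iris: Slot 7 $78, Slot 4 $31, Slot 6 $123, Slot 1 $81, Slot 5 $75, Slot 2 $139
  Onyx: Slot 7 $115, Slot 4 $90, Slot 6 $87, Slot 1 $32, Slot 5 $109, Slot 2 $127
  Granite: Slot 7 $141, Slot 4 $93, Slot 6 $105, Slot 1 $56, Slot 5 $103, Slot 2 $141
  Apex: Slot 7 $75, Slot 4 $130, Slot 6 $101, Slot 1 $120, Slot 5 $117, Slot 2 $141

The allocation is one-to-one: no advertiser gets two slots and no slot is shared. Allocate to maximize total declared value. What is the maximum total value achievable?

Optimal: Cove→Slot 7 ($141), Iris→Slot 6 ($123), Onyx→Slot 5 ($109), Granite→Slot 2 ($141), Apex→Slot 4 ($130) — total 141+123+109+141+130 = $644.
Row-greedy (each advertiser in turn takes its best remaining slot) gives $624, worse by 20.

Max total: $644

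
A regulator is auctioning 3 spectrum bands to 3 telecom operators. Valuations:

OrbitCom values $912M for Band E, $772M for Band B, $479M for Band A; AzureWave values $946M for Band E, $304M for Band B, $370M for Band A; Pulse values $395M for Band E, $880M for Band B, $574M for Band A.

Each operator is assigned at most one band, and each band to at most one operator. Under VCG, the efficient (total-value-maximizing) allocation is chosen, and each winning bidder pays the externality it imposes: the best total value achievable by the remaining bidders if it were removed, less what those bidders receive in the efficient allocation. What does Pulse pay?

Efficient allocation: OrbitCom→Band A ($479M), AzureWave→Band E ($946M), Pulse→Band B ($880M); total welfare W = $2305M.
Pulse receives Band B at value $880M, so the others get W − 880 = $1425M.
Without Pulse: best allocation of the remaining 2 bidders over all 3 bands is OrbitCom→Band B ($772M), AzureWave→Band E ($946M), total $1718M.
VCG payment = (others' best without Pulse) − (others' welfare with Pulse) = 1718 − 1425 = $293M.

Pulse pays $293M.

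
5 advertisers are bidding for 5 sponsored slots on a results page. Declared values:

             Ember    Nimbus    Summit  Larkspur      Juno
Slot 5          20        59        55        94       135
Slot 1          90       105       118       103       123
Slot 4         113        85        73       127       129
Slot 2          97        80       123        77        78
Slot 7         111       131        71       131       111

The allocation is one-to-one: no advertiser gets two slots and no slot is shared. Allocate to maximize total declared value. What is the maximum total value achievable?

Maximum total: $608

This is the linear assignment problem.
Optimal: Ember→Slot 2 ($97), Nimbus→Slot 7 ($131), Summit→Slot 1 ($118), Larkspur→Slot 4 ($127), Juno→Slot 5 ($135) — total 97+131+118+127+135 = $608.
Max-entry greedy (repeatedly take the single best remaining cell) gives $606, worse by 2.
Next-best assignment: Ember→Slot 4, Nimbus→Slot 1, Summit→Slot 2, Larkspur→Slot 7, Juno→Slot 5 = $607.
Checked against all permutations: $608 is optimal.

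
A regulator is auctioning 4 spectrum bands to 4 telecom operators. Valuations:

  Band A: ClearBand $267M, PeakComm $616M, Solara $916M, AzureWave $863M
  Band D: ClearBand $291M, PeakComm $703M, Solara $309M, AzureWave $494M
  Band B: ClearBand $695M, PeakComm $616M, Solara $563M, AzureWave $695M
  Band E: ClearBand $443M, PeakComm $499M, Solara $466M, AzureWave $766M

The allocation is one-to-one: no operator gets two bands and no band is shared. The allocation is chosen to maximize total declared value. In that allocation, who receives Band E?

AzureWave receives Band E.

Treat this as an assignment problem: match each operator to one band.
Optimal: ClearBand→Band B ($695M), PeakComm→Band D ($703M), Solara→Band A ($916M), AzureWave→Band E ($766M) — total 695+703+916+766 = $3080M.
Next-best assignment: ClearBand→Band E, PeakComm→Band D, Solara→Band A, AzureWave→Band B = $2757M.
Every other assignment is strictly worse.
AzureWave's own top band is Band A ($863M), but forcing AzureWave→Band A and reassigning the rest optimally gives only $2727M — worse by 353.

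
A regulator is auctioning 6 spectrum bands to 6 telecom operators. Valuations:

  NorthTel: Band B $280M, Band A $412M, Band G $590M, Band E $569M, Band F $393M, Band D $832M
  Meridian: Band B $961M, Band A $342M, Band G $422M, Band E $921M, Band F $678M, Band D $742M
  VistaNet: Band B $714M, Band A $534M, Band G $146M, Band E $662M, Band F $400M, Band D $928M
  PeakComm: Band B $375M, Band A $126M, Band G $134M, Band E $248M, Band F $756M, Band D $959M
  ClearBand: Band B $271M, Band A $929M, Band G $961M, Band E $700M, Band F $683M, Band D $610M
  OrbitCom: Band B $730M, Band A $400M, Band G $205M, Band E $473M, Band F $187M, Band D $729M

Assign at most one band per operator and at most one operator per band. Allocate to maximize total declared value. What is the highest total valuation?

Maximum total: $4854M

Optimal: NorthTel→Band G ($590M), Meridian→Band E ($921M), VistaNet→Band D ($928M), PeakComm→Band F ($756M), ClearBand→Band A ($929M), OrbitCom→Band B ($730M) — total 590+921+928+756+929+730 = $4854M.
Max-entry greedy (repeatedly take the single best remaining cell) gives $4142M, worse by 712.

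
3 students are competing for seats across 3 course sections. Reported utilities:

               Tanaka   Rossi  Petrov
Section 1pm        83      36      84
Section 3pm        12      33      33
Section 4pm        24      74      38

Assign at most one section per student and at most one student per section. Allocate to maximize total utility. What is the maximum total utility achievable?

Treat this as an assignment problem: match each student to one section.
Optimal: Tanaka→Section 1pm (83 points), Rossi→Section 4pm (74 points), Petrov→Section 3pm (33 points) — total 83+74+33 = 190 points.
Max-entry greedy (repeatedly take the single best remaining cell) gives 170 points, worse by 20.
Swapping Tanaka↔Rossi (Tanaka→Section 4pm 24 points, Rossi→Section 1pm 36 points) loses 97.
Every other assignment is strictly worse.

Max total: 190 points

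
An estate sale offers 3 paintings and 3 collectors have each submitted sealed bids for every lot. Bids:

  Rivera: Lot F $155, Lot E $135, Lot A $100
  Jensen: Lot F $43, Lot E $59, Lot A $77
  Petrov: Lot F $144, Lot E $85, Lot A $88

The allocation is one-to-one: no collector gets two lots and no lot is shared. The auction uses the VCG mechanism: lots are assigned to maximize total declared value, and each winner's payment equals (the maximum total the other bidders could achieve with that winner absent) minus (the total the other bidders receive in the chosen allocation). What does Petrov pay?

Efficient allocation: Rivera→Lot E ($135), Jensen→Lot A ($77), Petrov→Lot F ($144); total welfare W = $356.
Petrov receives Lot F at value $144, so the others get W − 144 = $212.
Without Petrov: best allocation of the remaining 2 bidders over all 3 lots is Rivera→Lot F ($155), Jensen→Lot A ($77), total $232.
VCG payment = (others' best without Petrov) − (others' welfare with Petrov) = 232 − 212 = $20.

Petrov pays $20.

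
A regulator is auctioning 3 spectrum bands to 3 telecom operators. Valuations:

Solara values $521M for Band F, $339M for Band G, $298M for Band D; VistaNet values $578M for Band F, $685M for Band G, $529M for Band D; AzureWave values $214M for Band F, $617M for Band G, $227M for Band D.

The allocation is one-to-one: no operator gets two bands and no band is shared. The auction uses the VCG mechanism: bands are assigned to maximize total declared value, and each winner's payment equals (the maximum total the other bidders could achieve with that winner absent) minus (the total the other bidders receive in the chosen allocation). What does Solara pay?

Solara pays $49M.

Efficient allocation: Solara→Band F ($521M), VistaNet→Band D ($529M), AzureWave→Band G ($617M); total welfare W = $1667M.
Solara receives Band F at value $521M, so the others get W − 521 = $1146M.
Without Solara: best allocation of the remaining 2 bidders over all 3 bands is VistaNet→Band F ($578M), AzureWave→Band G ($617M), total $1195M.
VCG payment = (others' best without Solara) − (others' welfare with Solara) = 1195 − 1146 = $49M.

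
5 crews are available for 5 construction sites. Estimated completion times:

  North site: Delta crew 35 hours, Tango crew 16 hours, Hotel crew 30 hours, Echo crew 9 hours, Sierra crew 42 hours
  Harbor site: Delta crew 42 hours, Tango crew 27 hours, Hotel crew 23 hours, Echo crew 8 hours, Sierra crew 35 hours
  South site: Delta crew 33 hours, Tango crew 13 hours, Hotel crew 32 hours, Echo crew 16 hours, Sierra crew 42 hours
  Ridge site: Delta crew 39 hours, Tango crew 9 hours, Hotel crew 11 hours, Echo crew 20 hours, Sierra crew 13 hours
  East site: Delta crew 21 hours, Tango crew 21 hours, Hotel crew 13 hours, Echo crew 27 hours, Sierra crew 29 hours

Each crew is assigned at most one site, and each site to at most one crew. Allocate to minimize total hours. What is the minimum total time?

Treat this as an assignment problem: match each crew to one site.
Optimal: Delta crew→East site (21 hours), Tango crew→South site (13 hours), Hotel crew→Harbor site (23 hours), Echo crew→North site (9 hours), Sierra crew→Ridge site (13 hours) — total 21+13+23+9+13 = 79 hours.
Row-greedy (each crew in turn takes its cheapest remaining site) gives 104 hours, worse by 25.
Next-best assignment: Delta crew→North site, Tango crew→South site, Hotel crew→East site, Echo crew→Harbor site, Sierra crew→Ridge site = 82 hours.

Min total: 79 hours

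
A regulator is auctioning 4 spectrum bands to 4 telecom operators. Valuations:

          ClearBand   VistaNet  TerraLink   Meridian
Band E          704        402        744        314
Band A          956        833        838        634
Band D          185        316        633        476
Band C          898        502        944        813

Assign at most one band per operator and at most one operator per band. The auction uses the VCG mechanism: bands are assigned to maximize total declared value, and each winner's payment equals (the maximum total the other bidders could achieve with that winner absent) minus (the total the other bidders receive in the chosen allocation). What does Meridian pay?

Efficient allocation: ClearBand→Band E ($704M), VistaNet→Band A ($833M), TerraLink→Band D ($633M), Meridian→Band C ($813M); total welfare W = $2983M.
Meridian receives Band C at value $813M, so the others get W − 813 = $2170M.
Without Meridian: best allocation of the remaining 3 bidders over all 4 bands is ClearBand→Band E ($704M), VistaNet→Band A ($833M), TerraLink→Band C ($944M), total $2481M.
VCG payment = (others' best without Meridian) − (others' welfare with Meridian) = 2481 − 2170 = $311M.

Meridian pays $311M.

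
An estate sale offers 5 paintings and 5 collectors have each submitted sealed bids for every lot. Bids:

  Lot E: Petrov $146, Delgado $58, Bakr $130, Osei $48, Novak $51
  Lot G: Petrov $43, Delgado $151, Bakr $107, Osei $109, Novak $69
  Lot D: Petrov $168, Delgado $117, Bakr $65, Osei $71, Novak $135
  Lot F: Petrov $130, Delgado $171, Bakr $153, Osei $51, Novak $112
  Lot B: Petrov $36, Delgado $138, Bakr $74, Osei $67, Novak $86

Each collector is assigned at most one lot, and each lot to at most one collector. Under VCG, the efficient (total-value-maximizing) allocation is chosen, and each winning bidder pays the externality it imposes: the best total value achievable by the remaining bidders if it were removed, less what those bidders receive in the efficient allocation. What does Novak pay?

Novak pays $32.

Efficient allocation: Petrov→Lot E ($146), Delgado→Lot B ($138), Bakr→Lot F ($153), Osei→Lot G ($109), Novak→Lot D ($135); total welfare W = $681.
Novak receives Lot D at value $135, so the others get W − 135 = $546.
Without Novak: best allocation of the remaining 4 bidders over all 5 lots is Petrov→Lot D ($168), Delgado→Lot F ($171), Bakr→Lot E ($130), Osei→Lot G ($109), total $578.
VCG payment = (others' best without Novak) − (others' welfare with Novak) = 578 − 546 = $32.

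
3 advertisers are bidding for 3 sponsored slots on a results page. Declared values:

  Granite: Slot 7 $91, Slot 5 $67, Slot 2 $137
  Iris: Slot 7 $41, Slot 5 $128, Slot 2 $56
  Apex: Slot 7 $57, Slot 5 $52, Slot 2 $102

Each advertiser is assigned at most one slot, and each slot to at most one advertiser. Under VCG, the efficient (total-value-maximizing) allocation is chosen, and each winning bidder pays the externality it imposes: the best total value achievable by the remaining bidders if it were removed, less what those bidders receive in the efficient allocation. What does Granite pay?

Granite pays $45.

Efficient allocation: Granite→Slot 2 ($137), Iris→Slot 5 ($128), Apex→Slot 7 ($57); total welfare W = $322.
Granite receives Slot 2 at value $137, so the others get W − 137 = $185.
Without Granite: best allocation of the remaining 2 bidders over all 3 slots is Iris→Slot 5 ($128), Apex→Slot 2 ($102), total $230.
VCG payment = (others' best without Granite) − (others' welfare with Granite) = 230 − 185 = $45.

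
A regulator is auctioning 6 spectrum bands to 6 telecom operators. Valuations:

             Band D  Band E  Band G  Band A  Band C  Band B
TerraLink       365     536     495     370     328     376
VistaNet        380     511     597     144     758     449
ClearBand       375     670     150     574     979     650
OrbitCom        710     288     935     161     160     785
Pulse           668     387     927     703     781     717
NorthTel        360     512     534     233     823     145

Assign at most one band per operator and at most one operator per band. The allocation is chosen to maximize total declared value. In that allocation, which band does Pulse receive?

Pulse receives Band A.

This is the linear assignment problem.
Optimal: TerraLink→Band E ($536M), VistaNet→Band D ($380M), ClearBand→Band B ($650M), OrbitCom→Band G ($935M), Pulse→Band A ($703M), NorthTel→Band C ($823M) — total 536+380+650+935+703+823 = $4027M.
Column-greedy (each band in turn goes to its best remaining operator) gives $3949M, worse by 78.
Pulse's own top band is Band G ($927M), but forcing Pulse→Band G and reassigning the rest optimally gives only $4025M — worse by 2.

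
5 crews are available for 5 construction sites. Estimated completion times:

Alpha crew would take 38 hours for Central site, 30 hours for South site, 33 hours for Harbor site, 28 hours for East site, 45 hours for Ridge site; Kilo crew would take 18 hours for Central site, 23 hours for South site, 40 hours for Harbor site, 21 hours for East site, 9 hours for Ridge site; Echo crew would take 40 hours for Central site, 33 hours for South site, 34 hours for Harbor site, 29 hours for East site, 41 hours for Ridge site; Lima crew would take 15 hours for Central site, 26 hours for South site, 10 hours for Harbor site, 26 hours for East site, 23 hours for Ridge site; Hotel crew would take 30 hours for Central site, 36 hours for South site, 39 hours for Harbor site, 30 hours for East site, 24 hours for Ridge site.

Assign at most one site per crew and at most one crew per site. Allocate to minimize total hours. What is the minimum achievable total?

This is the linear assignment problem.
Optimal: Alpha crew→South site (30 hours), Kilo crew→Ridge site (9 hours), Echo crew→East site (29 hours), Lima crew→Harbor site (10 hours), Hotel crew→Central site (30 hours) — total 30+9+29+10+30 = 108 hours.
Column-greedy (each site in turn goes to its cheapest remaining crew) gives 124 hours, worse by 16.
Next-best assignment: Alpha crew→East site, Kilo crew→Ridge site, Echo crew→South site, Lima crew→Harbor site, Hotel crew→Central site = 110 hours.
Swapping Hotel crew↔Echo crew (Hotel crew→East site 30 hours, Echo crew→Central site 40 hours) adds 11.
Every other assignment is strictly worse.

Minimum total: 108 hours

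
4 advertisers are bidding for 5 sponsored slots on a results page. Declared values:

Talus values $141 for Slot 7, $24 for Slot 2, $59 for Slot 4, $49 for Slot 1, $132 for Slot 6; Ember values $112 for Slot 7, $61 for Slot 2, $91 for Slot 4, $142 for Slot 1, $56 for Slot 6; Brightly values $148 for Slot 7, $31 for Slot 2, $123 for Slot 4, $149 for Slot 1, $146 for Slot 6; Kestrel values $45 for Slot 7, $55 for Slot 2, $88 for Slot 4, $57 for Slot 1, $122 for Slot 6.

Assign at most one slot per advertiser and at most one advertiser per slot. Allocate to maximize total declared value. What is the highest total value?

Maximum total: $528

This is the linear assignment problem.
Optimal: Talus→Slot 7 ($141), Ember→Slot 1 ($142), Brightly→Slot 4 ($123), Kestrel→Slot 6 ($122) — total 141+142+123+122 = $528.
Max-entry greedy (repeatedly take the single best remaining cell) gives $503, worse by 25.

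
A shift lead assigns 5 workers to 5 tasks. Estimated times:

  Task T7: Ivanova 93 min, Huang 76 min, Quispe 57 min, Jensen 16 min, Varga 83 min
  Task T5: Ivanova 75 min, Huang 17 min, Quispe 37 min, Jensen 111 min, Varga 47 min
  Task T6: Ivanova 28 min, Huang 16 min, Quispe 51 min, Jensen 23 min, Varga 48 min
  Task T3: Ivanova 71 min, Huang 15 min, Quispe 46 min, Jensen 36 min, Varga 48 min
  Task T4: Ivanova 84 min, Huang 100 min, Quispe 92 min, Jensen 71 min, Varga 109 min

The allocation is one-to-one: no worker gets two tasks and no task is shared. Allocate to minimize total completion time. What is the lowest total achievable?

Optimal: Ivanova→Task T6 (28 min), Huang→Task T3 (15 min), Quispe→Task T4 (92 min), Jensen→Task T7 (16 min), Varga→Task T5 (47 min) — total 28+15+92+16+47 = 198 min.
Column-greedy (each task in turn goes to its cheapest remaining worker) gives 216 min, worse by 18.
Next-best assignment: Ivanova→Task T4, Huang→Task T3, Quispe→Task T5, Jensen→Task T7, Varga→Task T6 = 200 min.
Every other assignment is strictly worse.

Minimum total: 198 min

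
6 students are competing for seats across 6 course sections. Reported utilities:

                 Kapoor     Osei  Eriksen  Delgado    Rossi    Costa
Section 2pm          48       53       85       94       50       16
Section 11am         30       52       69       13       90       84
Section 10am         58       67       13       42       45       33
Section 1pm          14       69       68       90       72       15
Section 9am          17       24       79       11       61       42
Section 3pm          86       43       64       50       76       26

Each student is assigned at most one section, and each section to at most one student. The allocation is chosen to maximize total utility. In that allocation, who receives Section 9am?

Optimal: Kapoor→Section 3pm (86 points), Osei→Section 10am (67 points), Eriksen→Section 9am (79 points), Delgado→Section 2pm (94 points), Rossi→Section 1pm (72 points), Costa→Section 11am (84 points) — total 86+67+79+94+72+84 = 482 points.
Column-greedy (each section in turn goes to its best remaining student) gives 447 points, worse by 35.
Swapping Kapoor↔Costa (Kapoor→Section 11am 30 points, Costa→Section 3pm 26 points) loses 114.
No other one-to-one assignment exceeds 482 points.
Eriksen's own top section is Section 2pm (85 points), but forcing Eriksen→Section 2pm and reassigning the rest optimally gives only 473 points — worse by 9.

Eriksen receives Section 9am.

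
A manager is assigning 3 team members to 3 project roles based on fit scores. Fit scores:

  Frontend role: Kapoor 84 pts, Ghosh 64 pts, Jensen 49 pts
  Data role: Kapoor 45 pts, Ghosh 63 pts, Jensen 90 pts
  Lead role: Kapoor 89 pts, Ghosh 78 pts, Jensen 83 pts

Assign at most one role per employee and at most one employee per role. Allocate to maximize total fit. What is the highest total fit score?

Maximum total: 252 pts

Treat this as an assignment problem: match each employee to one role.
Optimal: Kapoor→Frontend role (84 pts), Ghosh→Lead role (78 pts), Jensen→Data role (90 pts) — total 84+78+90 = 252 pts.
Swapping Ghosh↔Jensen (Ghosh→Data role 63 pts, Jensen→Lead role 83 pts) loses 22.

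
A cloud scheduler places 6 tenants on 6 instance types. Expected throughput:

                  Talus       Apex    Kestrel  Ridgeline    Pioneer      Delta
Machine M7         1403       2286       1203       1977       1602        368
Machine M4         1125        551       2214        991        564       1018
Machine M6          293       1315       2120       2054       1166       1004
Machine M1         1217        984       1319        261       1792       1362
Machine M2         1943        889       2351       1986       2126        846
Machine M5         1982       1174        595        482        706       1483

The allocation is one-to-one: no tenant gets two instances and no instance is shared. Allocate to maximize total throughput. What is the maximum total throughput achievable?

Max total: 12024 ops/s

This is a one-to-one assignment (maximum-weight bipartite matching).
Optimal: Talus→Machine M5 (1982 ops/s), Apex→Machine M7 (2286 ops/s), Kestrel→Machine M4 (2214 ops/s), Ridgeline→Machine M6 (2054 ops/s), Pioneer→Machine M2 (2126 ops/s), Delta→Machine M1 (1362 ops/s) — total 1982+2286+2214+2054+2126+1362 = 12024 ops/s.
Max-entry greedy (repeatedly take the single best remaining cell) gives 11483 ops/s, worse by 541.
Next-best assignment: Talus→Machine M2, Apex→Machine M7, Kestrel→Machine M4, Ridgeline→Machine M6, Pioneer→Machine M1, Delta→Machine M5 = 11772 ops/s.
Swapping Pioneer↔Talus (Pioneer→Machine M5 706 ops/s, Talus→Machine M2 1943 ops/s) loses 1459.
Checked against all permutations: 12024 ops/s is optimal.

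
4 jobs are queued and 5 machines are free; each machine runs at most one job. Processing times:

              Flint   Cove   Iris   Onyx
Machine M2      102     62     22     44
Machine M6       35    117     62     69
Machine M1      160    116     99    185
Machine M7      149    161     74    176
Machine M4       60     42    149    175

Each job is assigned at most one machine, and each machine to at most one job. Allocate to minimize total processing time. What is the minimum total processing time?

Minimum total: 195 min

Treat this as an assignment problem: match each job to one machine.
Optimal: Flint→Machine M6 (35 min), Cove→Machine M4 (42 min), Iris→Machine M7 (74 min), Onyx→Machine M2 (44 min) — total 35+42+74+44 = 195 min.
Min-entry greedy (repeatedly take the single cheapest remaining cell) gives 275 min, worse by 80.
Next-best assignment: Flint→Machine M6, Cove→Machine M4, Iris→Machine M1, Onyx→Machine M2 = 220 min.
Swapping Onyx↔Iris (Onyx→Machine M7 176 min, Iris→Machine M2 22 min) adds 80.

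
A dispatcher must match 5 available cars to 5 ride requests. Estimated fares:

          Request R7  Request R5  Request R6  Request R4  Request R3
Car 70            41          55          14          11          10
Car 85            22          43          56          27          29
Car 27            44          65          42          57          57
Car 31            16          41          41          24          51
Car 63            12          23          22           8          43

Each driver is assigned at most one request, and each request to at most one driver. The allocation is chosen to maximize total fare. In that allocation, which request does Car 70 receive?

Treat this as an assignment problem: match each driver to one request.
Optimal: Car 70→Request R7 ($41), Car 85→Request R6 ($56), Car 27→Request R4 ($57), Car 31→Request R5 ($41), Car 63→Request R3 ($43) — total 41+56+57+41+43 = $238.
Row-greedy (each driver in turn takes its best remaining request) gives $231, worse by 7.
Next-best assignment: Car 70→Request R5, Car 85→Request R6, Car 27→Request R4, Car 31→Request R3, Car 63→Request R7 = $231.
Car 70's own top request is Request R5 ($55), but forcing Car 70→Request R5 and reassigning the rest optimally gives only $231 — worse by 7.

Car 70 receives Request R7.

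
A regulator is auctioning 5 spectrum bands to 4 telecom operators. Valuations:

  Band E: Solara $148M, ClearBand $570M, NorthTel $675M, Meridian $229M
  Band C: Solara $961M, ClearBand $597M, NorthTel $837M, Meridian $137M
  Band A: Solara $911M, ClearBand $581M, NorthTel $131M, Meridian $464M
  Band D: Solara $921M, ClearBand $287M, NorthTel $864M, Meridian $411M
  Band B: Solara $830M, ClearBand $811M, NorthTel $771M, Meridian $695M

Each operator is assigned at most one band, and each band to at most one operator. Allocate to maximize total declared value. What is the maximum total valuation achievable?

Max total: $3101M

This is the linear assignment problem.
Optimal: Solara→Band C ($961M), ClearBand→Band A ($581M), NorthTel→Band D ($864M), Meridian→Band B ($695M) — total 961+581+864+695 = $3101M.
Row-greedy (each operator in turn takes its best remaining band) gives $3100M, worse by 1.
Next-best assignment: Solara→Band C, ClearBand→Band B, NorthTel→Band D, Meridian→Band A = $3100M.
Swapping Solara↔Meridian (Solara→Band B $830M, Meridian→Band C $137M) loses 689.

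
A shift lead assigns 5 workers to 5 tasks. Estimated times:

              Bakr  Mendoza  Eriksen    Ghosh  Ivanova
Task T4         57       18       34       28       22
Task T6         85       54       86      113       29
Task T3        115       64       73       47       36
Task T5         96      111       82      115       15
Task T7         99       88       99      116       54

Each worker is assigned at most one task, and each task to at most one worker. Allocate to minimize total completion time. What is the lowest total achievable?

Minimum total: 249 min

Optimal: Bakr→Task T7 (99 min), Mendoza→Task T6 (54 min), Eriksen→Task T4 (34 min), Ghosh→Task T3 (47 min), Ivanova→Task T5 (15 min) — total 99+54+34+47+15 = 249 min.
Row-greedy (each worker in turn takes its cheapest remaining task) gives 353 min, worse by 104.
Swapping Mendoza↔Eriksen (Mendoza→Task T4 18 min, Eriksen→Task T6 86 min) adds 16.
No other one-to-one assignment undercuts 249 min.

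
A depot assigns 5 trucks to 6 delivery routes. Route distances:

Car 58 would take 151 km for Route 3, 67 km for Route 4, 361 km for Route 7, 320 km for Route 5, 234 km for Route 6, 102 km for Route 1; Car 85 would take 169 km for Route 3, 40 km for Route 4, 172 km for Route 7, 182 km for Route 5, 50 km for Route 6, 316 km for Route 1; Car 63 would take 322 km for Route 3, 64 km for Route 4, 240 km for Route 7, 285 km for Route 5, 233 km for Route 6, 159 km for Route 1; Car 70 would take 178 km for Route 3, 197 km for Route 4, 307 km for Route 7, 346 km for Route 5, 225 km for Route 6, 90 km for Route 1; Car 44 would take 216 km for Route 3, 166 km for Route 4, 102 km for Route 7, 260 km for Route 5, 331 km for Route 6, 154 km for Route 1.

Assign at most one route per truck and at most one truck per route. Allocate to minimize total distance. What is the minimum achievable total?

Minimum total: 457 km

This is the linear assignment problem.
Optimal: Car 58→Route 3 (151 km), Car 85→Route 6 (50 km), Car 63→Route 4 (64 km), Car 70→Route 1 (90 km), Car 44→Route 7 (102 km) — total 151+50+64+90+102 = 457 km.
Min-entry greedy (repeatedly take the single cheapest remaining cell) gives 616 km, worse by 159.
Next-best assignment: Car 58→Route 1, Car 85→Route 6, Car 63→Route 4, Car 70→Route 3, Car 44→Route 7 = 496 km.
Every other assignment is strictly worse.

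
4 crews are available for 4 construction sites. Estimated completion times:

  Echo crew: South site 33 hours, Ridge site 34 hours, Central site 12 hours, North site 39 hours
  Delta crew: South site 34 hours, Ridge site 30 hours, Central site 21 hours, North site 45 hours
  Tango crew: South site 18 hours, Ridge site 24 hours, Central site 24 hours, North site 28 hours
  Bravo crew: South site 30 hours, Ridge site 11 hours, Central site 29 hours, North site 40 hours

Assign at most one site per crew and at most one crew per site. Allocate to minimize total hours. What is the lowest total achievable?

Optimal: Echo crew→Central site (12 hours), Delta crew→South site (34 hours), Tango crew→North site (28 hours), Bravo crew→Ridge site (11 hours) — total 12+34+28+11 = 85 hours.
Row-greedy (each crew in turn takes its cheapest remaining site) gives 100 hours, worse by 15.
Next-best assignment: Echo crew→Central site, Delta crew→North site, Tango crew→South site, Bravo crew→Ridge site = 86 hours.

Min total: 85 hours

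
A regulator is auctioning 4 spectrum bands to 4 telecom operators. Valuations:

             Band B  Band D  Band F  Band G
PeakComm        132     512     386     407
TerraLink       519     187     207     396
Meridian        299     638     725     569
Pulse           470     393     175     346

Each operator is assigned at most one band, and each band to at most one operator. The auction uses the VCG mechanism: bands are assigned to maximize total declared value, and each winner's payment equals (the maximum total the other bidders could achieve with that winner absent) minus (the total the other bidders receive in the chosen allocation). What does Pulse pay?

Efficient allocation: PeakComm→Band D ($512M), TerraLink→Band G ($396M), Meridian→Band F ($725M), Pulse→Band B ($470M); total welfare W = $2103M.
Pulse receives Band B at value $470M, so the others get W − 470 = $1633M.
Without Pulse: best allocation of the remaining 3 bidders over all 4 bands is PeakComm→Band D ($512M), TerraLink→Band B ($519M), Meridian→Band F ($725M), total $1756M.
VCG payment = (others' best without Pulse) − (others' welfare with Pulse) = 1756 − 1633 = $123M.

Pulse pays $123M.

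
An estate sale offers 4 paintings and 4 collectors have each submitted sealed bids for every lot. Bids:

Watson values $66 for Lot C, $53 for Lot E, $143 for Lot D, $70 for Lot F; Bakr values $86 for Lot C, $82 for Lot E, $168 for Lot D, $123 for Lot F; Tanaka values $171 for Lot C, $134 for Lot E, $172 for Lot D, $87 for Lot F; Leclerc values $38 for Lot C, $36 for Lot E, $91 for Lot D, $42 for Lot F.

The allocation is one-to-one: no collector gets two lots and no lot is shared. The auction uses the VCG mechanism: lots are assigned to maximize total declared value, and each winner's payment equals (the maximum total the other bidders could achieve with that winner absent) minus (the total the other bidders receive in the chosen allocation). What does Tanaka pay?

Efficient allocation: Watson→Lot D ($143), Bakr→Lot F ($123), Tanaka→Lot C ($171), Leclerc→Lot E ($36); total welfare W = $473.
Tanaka receives Lot C at value $171, so the others get W − 171 = $302.
Without Tanaka: best allocation of the remaining 3 bidders over all 4 lots is Watson→Lot D ($143), Bakr→Lot F ($123), Leclerc→Lot C ($38), total $304.
VCG payment = (others' best without Tanaka) − (others' welfare with Tanaka) = 304 − 302 = $2.

Tanaka pays $2.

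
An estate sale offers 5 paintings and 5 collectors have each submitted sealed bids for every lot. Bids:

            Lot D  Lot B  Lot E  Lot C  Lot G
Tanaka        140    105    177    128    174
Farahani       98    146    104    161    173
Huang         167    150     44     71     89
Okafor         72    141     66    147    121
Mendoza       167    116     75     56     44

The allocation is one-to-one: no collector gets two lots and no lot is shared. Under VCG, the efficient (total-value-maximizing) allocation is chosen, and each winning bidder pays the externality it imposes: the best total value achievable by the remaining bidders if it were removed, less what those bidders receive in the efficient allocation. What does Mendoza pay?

Efficient allocation: Tanaka→Lot E ($177), Farahani→Lot G ($173), Huang→Lot B ($150), Okafor→Lot C ($147), Mendoza→Lot D ($167); total welfare W = $814.
Mendoza receives Lot D at value $167, so the others get W − 167 = $647.
Without Mendoza: best allocation of the remaining 4 bidders over all 5 lots is Tanaka→Lot E ($177), Farahani→Lot G ($173), Huang→Lot D ($167), Okafor→Lot C ($147), total $664.
VCG payment = (others' best without Mendoza) − (others' welfare with Mendoza) = 664 − 647 = $17.

Mendoza pays $17.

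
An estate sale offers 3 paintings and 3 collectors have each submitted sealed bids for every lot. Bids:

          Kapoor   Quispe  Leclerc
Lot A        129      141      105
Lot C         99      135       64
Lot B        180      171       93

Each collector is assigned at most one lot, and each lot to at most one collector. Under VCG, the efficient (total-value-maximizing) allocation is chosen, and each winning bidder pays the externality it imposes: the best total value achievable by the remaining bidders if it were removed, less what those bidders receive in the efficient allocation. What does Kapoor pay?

Efficient allocation: Kapoor→Lot B ($180), Quispe→Lot C ($135), Leclerc→Lot A ($105); total welfare W = $420.
Kapoor receives Lot B at value $180, so the others get W − 180 = $240.
Without Kapoor: best allocation of the remaining 2 bidders over all 3 lots is Quispe→Lot B ($171), Leclerc→Lot A ($105), total $276.
VCG payment = (others' best without Kapoor) − (others' welfare with Kapoor) = 276 − 240 = $36.

Kapoor pays $36.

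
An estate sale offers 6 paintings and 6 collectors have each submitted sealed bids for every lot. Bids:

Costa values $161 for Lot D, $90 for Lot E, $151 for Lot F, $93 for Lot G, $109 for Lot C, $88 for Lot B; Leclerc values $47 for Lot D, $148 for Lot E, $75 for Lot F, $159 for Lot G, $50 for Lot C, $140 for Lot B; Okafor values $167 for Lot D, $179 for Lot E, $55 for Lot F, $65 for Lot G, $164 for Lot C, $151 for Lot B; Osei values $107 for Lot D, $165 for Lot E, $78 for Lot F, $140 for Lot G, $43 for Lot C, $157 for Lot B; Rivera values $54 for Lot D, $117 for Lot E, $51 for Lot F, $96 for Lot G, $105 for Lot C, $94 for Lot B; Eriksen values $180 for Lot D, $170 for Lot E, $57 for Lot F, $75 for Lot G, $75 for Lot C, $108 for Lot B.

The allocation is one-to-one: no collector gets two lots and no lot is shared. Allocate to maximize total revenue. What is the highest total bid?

This is a one-to-one assignment (maximum-weight bipartite matching).
Optimal: Costa→Lot F ($151), Leclerc→Lot G ($159), Okafor→Lot E ($179), Osei→Lot B ($157), Rivera→Lot C ($105), Eriksen→Lot D ($180) — total 151+159+179+157+105+180 = $931.
Row-greedy (each collector in turn takes its best remaining lot) gives $818, worse by 113.
Next-best assignment: Costa→Lot F, Leclerc→Lot G, Okafor→Lot C, Osei→Lot B, Rivera→Lot E, Eriksen→Lot D = $928.
Swapping Leclerc↔Rivera (Leclerc→Lot C $50, Rivera→Lot G $96) loses 118.

Maximum total: $931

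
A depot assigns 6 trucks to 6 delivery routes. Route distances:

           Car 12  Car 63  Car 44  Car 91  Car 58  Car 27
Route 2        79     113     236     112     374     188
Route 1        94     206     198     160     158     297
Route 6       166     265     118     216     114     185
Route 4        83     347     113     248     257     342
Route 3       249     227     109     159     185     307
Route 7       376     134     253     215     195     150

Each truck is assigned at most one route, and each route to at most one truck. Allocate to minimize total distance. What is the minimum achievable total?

Minimum total: 729 km

This is a one-to-one assignment (minimum-cost bipartite matching).
Optimal: Car 12→Route 4 (83 km), Car 63→Route 2 (113 km), Car 44→Route 3 (109 km), Car 91→Route 1 (160 km), Car 58→Route 6 (114 km), Car 27→Route 7 (150 km) — total 83+113+109+160+114+150 = 729 km.
Row-greedy (each truck in turn takes its cheapest remaining route) gives 938 km, worse by 209.
Swapping Car 91↔Car 44 (Car 91→Route 3 159 km, Car 44→Route 1 198 km) adds 88.
Every other assignment is strictly worse.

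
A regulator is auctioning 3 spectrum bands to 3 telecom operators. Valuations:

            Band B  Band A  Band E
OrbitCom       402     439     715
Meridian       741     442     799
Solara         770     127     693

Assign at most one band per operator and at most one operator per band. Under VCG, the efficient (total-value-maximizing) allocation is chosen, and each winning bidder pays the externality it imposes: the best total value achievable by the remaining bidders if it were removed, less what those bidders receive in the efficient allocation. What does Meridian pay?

Efficient allocation: OrbitCom→Band A ($439M), Meridian→Band E ($799M), Solara→Band B ($770M); total welfare W = $2008M.
Meridian receives Band E at value $799M, so the others get W − 799 = $1209M.
Without Meridian: best allocation of the remaining 2 bidders over all 3 bands is OrbitCom→Band E ($715M), Solara→Band B ($770M), total $1485M.
VCG payment = (others' best without Meridian) − (others' welfare with Meridian) = 1485 − 1209 = $276M.

Meridian pays $276M.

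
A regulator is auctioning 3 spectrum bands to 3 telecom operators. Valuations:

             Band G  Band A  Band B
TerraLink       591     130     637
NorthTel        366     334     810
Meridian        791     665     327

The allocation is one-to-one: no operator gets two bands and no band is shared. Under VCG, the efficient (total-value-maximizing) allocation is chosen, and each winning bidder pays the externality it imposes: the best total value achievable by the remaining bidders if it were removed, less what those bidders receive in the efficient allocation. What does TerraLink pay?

Efficient allocation: TerraLink→Band G ($591M), NorthTel→Band B ($810M), Meridian→Band A ($665M); total welfare W = $2066M.
TerraLink receives Band G at value $591M, so the others get W − 591 = $1475M.
Without TerraLink: best allocation of the remaining 2 bidders over all 3 bands is NorthTel→Band B ($810M), Meridian→Band G ($791M), total $1601M.
VCG payment = (others' best without TerraLink) − (others' welfare with TerraLink) = 1601 − 1475 = $126M.

TerraLink pays $126M.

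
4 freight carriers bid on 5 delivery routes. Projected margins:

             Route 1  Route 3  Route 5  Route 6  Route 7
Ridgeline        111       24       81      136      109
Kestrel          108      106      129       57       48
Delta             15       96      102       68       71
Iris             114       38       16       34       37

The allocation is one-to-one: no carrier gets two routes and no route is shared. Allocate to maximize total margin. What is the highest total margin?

Maximum total: $475k

Treat this as an assignment problem: match each carrier to one route.
Optimal: Ridgeline→Route 6 ($136k), Kestrel→Route 5 ($129k), Delta→Route 3 ($96k), Iris→Route 1 ($114k) — total 136+129+96+114 = $475k.
Column-greedy (each route in turn goes to its best remaining carrier) gives $458k, worse by 17.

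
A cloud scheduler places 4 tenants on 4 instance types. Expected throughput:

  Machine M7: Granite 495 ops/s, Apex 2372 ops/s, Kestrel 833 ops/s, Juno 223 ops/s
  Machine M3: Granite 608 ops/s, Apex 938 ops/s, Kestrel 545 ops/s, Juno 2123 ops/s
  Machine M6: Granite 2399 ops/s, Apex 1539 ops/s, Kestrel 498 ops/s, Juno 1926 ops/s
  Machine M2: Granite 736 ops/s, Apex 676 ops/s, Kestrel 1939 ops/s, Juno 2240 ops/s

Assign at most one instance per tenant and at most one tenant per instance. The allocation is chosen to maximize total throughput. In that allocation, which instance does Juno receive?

Treat this as an assignment problem: match each tenant to one instance.
Optimal: Granite→Machine M6 (2399 ops/s), Apex→Machine M7 (2372 ops/s), Kestrel→Machine M2 (1939 ops/s), Juno→Machine M3 (2123 ops/s) — total 2399+2372+1939+2123 = 8833 ops/s.
Max-entry greedy (repeatedly take the single best remaining cell) gives 7556 ops/s, worse by 1277.
Next-best assignment: Granite→Machine M6, Apex→Machine M7, Kestrel→Machine M3, Juno→Machine M2 = 7556 ops/s.
No other one-to-one assignment exceeds 8833 ops/s.
Juno's own top instance is Machine M2 (2240 ops/s), but forcing Juno→Machine M2 and reassigning the rest optimally gives only 7556 ops/s — worse by 1277.

Juno receives Machine M3.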